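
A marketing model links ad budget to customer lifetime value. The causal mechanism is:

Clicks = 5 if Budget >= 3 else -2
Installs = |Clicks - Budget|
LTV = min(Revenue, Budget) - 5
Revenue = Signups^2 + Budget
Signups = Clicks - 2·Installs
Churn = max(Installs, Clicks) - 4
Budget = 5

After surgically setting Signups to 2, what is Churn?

1

Intervening sets Signups = 2 and removes its equation (Signups = Clicks - 2·Installs).
No directed path runs from Signups to Churn, so Churn keeps its natural value.
Clicks = 5 if Budget >= 3 else -2  [with Budget=5]  = 5
Installs = |Clicks - Budget|  [with Clicks=5, Budget=5]  = 0
Churn = max(Installs, Clicks) - 4  [with Installs=0, Clicks=5]  = 1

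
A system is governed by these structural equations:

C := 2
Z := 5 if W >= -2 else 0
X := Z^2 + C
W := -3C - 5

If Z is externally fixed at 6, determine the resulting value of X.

38

The intervention breaks the incoming arrows to Z: Z := 5 if W >= -2 else 0 no longer applies, and Z = 6.
X = Z^2 + C  [with Z=6, C=2]  = 38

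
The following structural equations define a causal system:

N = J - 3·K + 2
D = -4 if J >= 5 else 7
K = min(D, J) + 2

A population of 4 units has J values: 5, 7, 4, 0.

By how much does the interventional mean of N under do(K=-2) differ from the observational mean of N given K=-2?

-2

do(K=-2) breaks K's dependence on J. With K=-2 fixed, N across the units is 13, 15, 12, 8, mean 12.
Conditioning on K=-2 selects the 2 unit(s) with J ∈ {5, 7}. Their N values: 13, 15. Mean = 14.
Difference = 12 − 14 = -2.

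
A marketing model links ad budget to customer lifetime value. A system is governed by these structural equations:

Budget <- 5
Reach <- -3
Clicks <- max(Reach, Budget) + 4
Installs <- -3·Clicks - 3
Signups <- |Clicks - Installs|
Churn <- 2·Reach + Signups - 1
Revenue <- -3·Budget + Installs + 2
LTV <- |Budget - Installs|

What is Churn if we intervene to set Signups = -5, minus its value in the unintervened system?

The intervention breaks the incoming arrows to Signups: Signups <- |Clicks - Installs| no longer applies, and Signups = -5.
Churn = 2·Reach + Signups - 1  [with Reach=-3, Signups=-5]  = -12
Without intervention: Clicks = max(Reach, Budget) + 4  [with Reach=-3, Budget=5]  = 9; Installs = -3·Clicks - 3  [with Clicks=9]  = -30; Signups = |Clicks - Installs|  [with Clicks=9, Installs=-30]  = 39; Churn = 2·Reach + Signups - 1  [with Reach=-3, Signups=39]  = 32.
Change = -12 − 32 = -44.

-44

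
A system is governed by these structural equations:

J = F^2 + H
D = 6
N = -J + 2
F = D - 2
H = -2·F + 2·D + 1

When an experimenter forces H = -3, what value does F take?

4

Under do(H=-3), the mechanism H = -2·F + 2·D + 1 is discarded; H is fixed at -3.
Since F is not a descendant of the intervened variable, it is unaffected.
F = D - 2  [with D=6]  = 4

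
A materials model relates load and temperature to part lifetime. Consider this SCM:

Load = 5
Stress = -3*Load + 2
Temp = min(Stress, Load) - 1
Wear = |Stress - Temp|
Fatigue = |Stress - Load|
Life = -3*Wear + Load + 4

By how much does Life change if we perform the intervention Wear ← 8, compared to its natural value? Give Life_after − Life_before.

-21

Under do(Wear=8), the mechanism Wear = |Stress - Temp| is discarded; Wear is fixed at 8.
Life = -3*Wear + Load + 4  [with Wear=8, Load=5]  = -15
Without intervention: Stress = -3*Load + 2  [with Load=5]  = -13; Temp = min(Stress, Load) - 1  [with Stress=-13, Load=5]  = -14; Wear = |Stress - Temp|  [with Stress=-13, Temp=-14]  = 1; Life = -3*Wear + Load + 4  [with Wear=1, Load=5]  = 6.
Change = -15 − 6 = -21.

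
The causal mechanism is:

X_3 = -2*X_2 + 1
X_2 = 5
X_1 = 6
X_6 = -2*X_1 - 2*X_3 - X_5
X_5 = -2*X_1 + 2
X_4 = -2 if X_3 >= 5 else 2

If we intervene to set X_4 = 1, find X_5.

-10

Intervening sets X_4 = 1 and removes its equation (X_4 = -2 if X_3 >= 5 else 2).
No directed path runs from X_4 to X_5, so X_5 keeps its natural value.
X_5 = -2*X_1 + 2  [with X_1=6]  = -10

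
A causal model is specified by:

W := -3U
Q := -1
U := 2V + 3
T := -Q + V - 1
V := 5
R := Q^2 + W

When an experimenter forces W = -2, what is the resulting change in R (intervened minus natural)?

37

Under do(W=-2), the mechanism W := -3U is discarded; W is fixed at -2.
R = Q^2 + W  [with Q=-1, W=-2]  = -1
Without intervention: U = 2V + 3  [with V=5]  = 13; W = -3U  [with U=13]  = -39; R = Q^2 + W  [with Q=-1, W=-39]  = -38.
Change = -1 − (-38) = 37.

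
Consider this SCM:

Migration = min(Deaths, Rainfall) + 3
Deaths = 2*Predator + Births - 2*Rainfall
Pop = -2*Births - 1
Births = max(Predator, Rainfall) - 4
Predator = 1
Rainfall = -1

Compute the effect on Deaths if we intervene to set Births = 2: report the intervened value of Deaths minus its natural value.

The intervention breaks the incoming arrows to Births: Births = max(Predator, Rainfall) - 4 no longer applies, and Births = 2.
Deaths = 2*Predator + Births - 2*Rainfall  [with Predator=1, Births=2, Rainfall=-1]  = 6
Without intervention: Births = max(Predator, Rainfall) - 4  [with Predator=1, Rainfall=-1]  = -3; Deaths = 2*Predator + Births - 2*Rainfall  [with Predator=1, Births=-3, Rainfall=-1]  = 1.
Change = 6 − 1 = 5.

5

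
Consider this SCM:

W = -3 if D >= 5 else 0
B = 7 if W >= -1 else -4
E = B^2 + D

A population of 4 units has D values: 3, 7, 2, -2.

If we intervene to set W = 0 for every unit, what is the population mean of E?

Every unit gets W=0 under the intervention. E values become 52, 56, 51, 47; E[E|do(W=0)] = 51.5.

51.5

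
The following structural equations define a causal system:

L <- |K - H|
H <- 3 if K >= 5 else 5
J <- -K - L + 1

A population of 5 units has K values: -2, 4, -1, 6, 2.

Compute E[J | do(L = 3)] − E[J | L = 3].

2.2

Every unit gets L=3 under the intervention. J values become 0, -6, -1, -8, -4; E[J|do(L=3)] = -3.8.
Conditioning on L=3 selects the 2 unit(s) with K ∈ {6, 2}. Their J values: -8, -4. Mean = -6.
Difference = -3.8 − (-6) = 2.2.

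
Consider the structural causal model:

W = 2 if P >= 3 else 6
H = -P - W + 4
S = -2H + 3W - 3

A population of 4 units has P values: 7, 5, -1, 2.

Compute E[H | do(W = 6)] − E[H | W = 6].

Under do(W=6), W's equation is replaced by W=6 for every unit. Per-unit H: -9, -7, -1, -4. Mean = -5.25.
Observing W=6 restricts to units where W's equation naturally yields 6: P ∈ {-1, 2}. In that subpopulation H = -1, -4, mean -2.5.
Difference = -5.25 − (-2.5) = -2.75.

-2.75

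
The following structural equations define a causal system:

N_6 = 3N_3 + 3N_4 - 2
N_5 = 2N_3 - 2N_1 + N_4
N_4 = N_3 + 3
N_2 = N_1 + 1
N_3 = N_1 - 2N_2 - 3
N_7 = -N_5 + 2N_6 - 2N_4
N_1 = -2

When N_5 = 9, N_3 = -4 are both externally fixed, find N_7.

-41

The joint intervention fixes N_5 = 9, N_3 = -4, removing each variable's own equation.
N_4 = N_3 + 3  [with N_3=-4]  = -1
N_6 = 3N_3 + 3N_4 - 2  [with N_3=-4, N_4=-1]  = -17
N_7 = -N_5 + 2N_6 - 2N_4  [with N_5=9, N_6=-17, N_4=-1]  = -41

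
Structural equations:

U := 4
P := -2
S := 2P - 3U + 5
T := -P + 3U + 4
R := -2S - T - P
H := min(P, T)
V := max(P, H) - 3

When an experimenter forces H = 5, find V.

Intervening sets H = 5 and removes its equation (H := min(P, T)).
V = max(P, H) - 3  [with P=-2, H=5]  = 2

2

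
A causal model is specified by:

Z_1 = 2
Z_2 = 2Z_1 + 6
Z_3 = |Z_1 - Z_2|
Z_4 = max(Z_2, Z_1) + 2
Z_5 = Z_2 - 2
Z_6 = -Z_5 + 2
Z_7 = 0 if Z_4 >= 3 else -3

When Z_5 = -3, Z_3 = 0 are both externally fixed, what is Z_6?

The joint intervention fixes Z_5 = -3, Z_3 = 0, removing each variable's own equation.
Z_6 = -Z_5 + 2  [with Z_5=-3]  = 5

5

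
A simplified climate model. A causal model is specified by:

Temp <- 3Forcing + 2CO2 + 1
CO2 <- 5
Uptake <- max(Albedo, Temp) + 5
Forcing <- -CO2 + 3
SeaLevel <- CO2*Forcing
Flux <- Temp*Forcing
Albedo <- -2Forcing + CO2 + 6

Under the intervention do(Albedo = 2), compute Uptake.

10

The intervention breaks the incoming arrows to Albedo: Albedo <- -2Forcing + CO2 + 6 no longer applies, and Albedo = 2.
Forcing = -CO2 + 3  [with CO2=5]  = -2
Temp = 3Forcing + 2CO2 + 1  [with Forcing=-2, CO2=5]  = 5
Uptake = max(Albedo, Temp) + 5  [with Albedo=2, Temp=5]  = 10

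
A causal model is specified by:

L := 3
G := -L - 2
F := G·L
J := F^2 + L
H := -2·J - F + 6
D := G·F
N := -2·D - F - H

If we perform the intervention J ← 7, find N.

The intervention breaks the incoming arrows to J: J := F^2 + L no longer applies, and J = 7.
G = -L - 2  [with L=3]  = -5
F = G·L  [with G=-5, L=3]  = -15
H = -2·J - F + 6  [with J=7, F=-15]  = 7
D = G·F  [with G=-5, F=-15]  = 75
N = -2·D - F - H  [with D=75, F=-15, H=7]  = -142

-142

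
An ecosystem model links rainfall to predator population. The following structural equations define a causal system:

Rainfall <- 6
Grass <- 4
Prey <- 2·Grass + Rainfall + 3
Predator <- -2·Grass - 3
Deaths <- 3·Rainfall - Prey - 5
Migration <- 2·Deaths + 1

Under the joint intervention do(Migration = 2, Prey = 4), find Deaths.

9

Under do(Migration = 2, Prey = 4), each intervened variable's structural equation is replaced by its fixed value.
Deaths = 3·Rainfall - Prey - 5  [with Rainfall=6, Prey=4]  = 9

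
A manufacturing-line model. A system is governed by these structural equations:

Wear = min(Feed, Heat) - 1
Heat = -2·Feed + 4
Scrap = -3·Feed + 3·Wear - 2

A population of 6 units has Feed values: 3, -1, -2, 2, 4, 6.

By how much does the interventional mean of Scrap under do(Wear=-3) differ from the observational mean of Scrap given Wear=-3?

Under do(Wear=-3), Wear's equation is replaced by Wear=-3 for every unit. Per-unit Scrap: -20, -8, -5, -17, -23, -29. Mean = -17.
Observing Wear=-3 restricts to units where Wear's equation naturally yields -3: Feed ∈ {3, -2}. In that subpopulation Scrap = -20, -5, mean -12.5.
Difference = -17 − (-12.5) = -4.5.

-4.5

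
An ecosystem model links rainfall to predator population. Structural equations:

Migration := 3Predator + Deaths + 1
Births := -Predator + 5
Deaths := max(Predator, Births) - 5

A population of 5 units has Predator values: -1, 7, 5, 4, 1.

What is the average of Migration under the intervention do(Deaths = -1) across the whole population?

The intervention sets Deaths=-1 in all 5 units regardless of Predator. Recomputing Migration per unit gives -3, 21, 15, 12, 3; average 9.6.

9.6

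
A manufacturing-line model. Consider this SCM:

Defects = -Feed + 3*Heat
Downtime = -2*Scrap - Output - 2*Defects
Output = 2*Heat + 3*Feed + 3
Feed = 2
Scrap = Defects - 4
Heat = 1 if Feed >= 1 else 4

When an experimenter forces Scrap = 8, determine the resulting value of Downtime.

-29

Under do(Scrap=8), the mechanism Scrap = Defects - 4 is discarded; Scrap is fixed at 8.
Heat = 1 if Feed >= 1 else 4  [with Feed=2]  = 1
Defects = -Feed + 3*Heat  [with Feed=2, Heat=1]  = 1
Output = 2*Heat + 3*Feed + 3  [with Heat=1, Feed=2]  = 11
Downtime = -2*Scrap - Output - 2*Defects  [with Scrap=8, Output=11, Defects=1]  = -29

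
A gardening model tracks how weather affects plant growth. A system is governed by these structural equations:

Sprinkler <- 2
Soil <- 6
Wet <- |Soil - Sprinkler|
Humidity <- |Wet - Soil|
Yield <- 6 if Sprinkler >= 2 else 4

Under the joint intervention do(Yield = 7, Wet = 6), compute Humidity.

Under do(Yield = 7, Wet = 6), each intervened variable's structural equation is replaced by its fixed value.
Humidity = |Wet - Soil|  [with Wet=6, Soil=6]  = 0

0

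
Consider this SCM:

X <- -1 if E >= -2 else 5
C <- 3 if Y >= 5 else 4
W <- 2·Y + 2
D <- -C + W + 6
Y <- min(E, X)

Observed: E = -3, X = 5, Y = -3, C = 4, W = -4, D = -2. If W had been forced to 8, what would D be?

The intervention breaks the incoming arrows to W: W <- 2·Y + 2 no longer applies, and W = 8.
X = -1 if E >= -2 else 5  [with E=-3]  = 5
Y = min(E, X)  [with E=-3, X=5]  = -3
C = 3 if Y >= 5 else 4  [with Y=-3]  = 4
D = -C + W + 6  [with C=4, W=8]  = 10

10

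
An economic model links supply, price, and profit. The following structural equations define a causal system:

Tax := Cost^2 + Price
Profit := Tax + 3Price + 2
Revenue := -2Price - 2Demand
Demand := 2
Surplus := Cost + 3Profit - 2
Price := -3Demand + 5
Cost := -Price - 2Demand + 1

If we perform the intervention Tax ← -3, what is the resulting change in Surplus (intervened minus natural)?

Under do(Tax=-3), the mechanism Tax := Cost^2 + Price is discarded; Tax is fixed at -3.
Price = -3Demand + 5  [with Demand=2]  = -1
Cost = -Price - 2Demand + 1  [with Price=-1, Demand=2]  = -2
Profit = Tax + 3Price + 2  [with Tax=-3, Price=-1]  = -4
Surplus = Cost + 3Profit - 2  [with Cost=-2, Profit=-4]  = -16
Without intervention: Price = -3Demand + 5  [with Demand=2]  = -1; Cost = -Price - 2Demand + 1  [with Price=-1, Demand=2]  = -2; Tax = Cost^2 + Price  [with Cost=-2, Price=-1]  = 3; Profit = Tax + 3Price + 2  [with Tax=3, Price=-1]  = 2; Surplus = Cost + 3Profit - 2  [with Cost=-2, Profit=2]  = 2.
Change = -16 − 2 = -18.

-18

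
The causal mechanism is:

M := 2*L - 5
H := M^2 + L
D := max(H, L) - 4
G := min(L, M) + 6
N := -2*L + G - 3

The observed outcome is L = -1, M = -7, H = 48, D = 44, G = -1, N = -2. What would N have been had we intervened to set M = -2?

Under do(M=-2), the mechanism M := 2*L - 5 is discarded; M is fixed at -2.
G = min(L, M) + 6  [with L=-1, M=-2]  = 4
N = -2*L + G - 3  [with L=-1, G=4]  = 3

3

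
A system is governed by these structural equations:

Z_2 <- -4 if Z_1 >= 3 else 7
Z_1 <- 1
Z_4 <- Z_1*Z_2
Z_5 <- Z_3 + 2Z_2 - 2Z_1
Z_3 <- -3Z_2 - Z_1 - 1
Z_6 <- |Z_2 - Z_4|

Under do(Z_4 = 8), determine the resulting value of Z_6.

1

Under do(Z_4=8), the mechanism Z_4 <- Z_1*Z_2 is discarded; Z_4 is fixed at 8.
Z_2 = -4 if Z_1 >= 3 else 7  [with Z_1=1]  = 7
Z_6 = |Z_2 - Z_4|  [with Z_2=7, Z_4=8]  = 1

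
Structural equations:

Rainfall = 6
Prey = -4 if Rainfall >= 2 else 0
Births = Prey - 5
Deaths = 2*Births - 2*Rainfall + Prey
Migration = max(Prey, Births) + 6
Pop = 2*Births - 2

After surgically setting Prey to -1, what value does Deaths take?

Under do(Prey=-1), the mechanism Prey = -4 if Rainfall >= 2 else 0 is discarded; Prey is fixed at -1.
Births = Prey - 5  [with Prey=-1]  = -6
Deaths = 2*Births - 2*Rainfall + Prey  [with Births=-6, Rainfall=6, Prey=-1]  = -25

-25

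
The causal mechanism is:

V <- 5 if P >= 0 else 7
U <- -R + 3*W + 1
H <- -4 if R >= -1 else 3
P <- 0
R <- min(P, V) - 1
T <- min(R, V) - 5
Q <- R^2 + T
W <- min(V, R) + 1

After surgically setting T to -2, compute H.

do(T=-2) replaces the equation T <- min(R, V) - 5 with the constant T = -2.
H is not downstream of the intervention, so its value is determined by the original equations.
V = 5 if P >= 0 else 7  [with P=0]  = 5
R = min(P, V) - 1  [with P=0, V=5]  = -1
H = -4 if R >= -1 else 3  [with R=-1]  = -4

-4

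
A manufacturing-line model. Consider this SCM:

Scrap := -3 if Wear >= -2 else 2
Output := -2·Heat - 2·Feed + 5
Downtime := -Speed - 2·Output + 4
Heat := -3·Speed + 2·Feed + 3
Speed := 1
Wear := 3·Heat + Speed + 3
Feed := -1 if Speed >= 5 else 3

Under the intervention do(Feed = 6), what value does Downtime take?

Under do(Feed=6), the mechanism Feed := -1 if Speed >= 5 else 3 is discarded; Feed is fixed at 6.
Heat = -3·Speed + 2·Feed + 3  [with Speed=1, Feed=6]  = 12
Output = -2·Heat - 2·Feed + 5  [with Heat=12, Feed=6]  = -31
Downtime = -Speed - 2·Output + 4  [with Speed=1, Output=-31]  = 65

65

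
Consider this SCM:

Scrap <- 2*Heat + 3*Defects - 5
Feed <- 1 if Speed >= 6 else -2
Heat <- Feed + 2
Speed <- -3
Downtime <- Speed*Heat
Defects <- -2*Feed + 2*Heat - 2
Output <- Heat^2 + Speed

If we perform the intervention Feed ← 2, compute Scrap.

do(Feed=2) replaces the equation Feed <- 1 if Speed >= 6 else -2 with the constant Feed = 2.
Heat = Feed + 2  [with Feed=2]  = 4
Defects = -2*Feed + 2*Heat - 2  [with Feed=2, Heat=4]  = 2
Scrap = 2*Heat + 3*Defects - 5  [with Heat=4, Defects=2]  = 9

9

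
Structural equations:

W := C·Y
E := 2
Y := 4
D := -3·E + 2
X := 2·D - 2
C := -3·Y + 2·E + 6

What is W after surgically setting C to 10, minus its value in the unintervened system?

48

The intervention breaks the incoming arrows to C: C := -3·Y + 2·E + 6 no longer applies, and C = 10.
W = C·Y  [with C=10, Y=4]  = 40
Without intervention: C = -3·Y + 2·E + 6  [with Y=4, E=2]  = -2; W = C·Y  [with C=-2, Y=4]  = -8.
Change = 40 − (-8) = 48.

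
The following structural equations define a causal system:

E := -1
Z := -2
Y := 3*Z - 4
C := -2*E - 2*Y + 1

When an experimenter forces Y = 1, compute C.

1

The intervention breaks the incoming arrows to Y: Y := 3*Z - 4 no longer applies, and Y = 1.
C = -2*E - 2*Y + 1  [with E=-1, Y=1]  = 1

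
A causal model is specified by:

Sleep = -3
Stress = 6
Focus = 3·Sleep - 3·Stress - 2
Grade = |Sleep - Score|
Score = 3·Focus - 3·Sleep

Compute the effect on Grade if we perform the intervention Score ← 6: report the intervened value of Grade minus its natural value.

Intervening sets Score = 6 and removes its equation (Score = 3·Focus - 3·Sleep).
Grade = |Sleep - Score|  [with Sleep=-3, Score=6]  = 9
Without intervention: Focus = 3·Sleep - 3·Stress - 2  [with Sleep=-3, Stress=6]  = -29; Score = 3·Focus - 3·Sleep  [with Focus=-29, Sleep=-3]  = -78; Grade = |Sleep - Score|  [with Sleep=-3, Score=-78]  = 75.
Change = 9 − 75 = -66.

-66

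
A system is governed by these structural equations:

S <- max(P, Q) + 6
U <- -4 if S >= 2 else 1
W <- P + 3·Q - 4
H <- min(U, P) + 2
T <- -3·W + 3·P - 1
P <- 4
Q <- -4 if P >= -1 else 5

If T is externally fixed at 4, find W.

-12

Under do(T=4), the mechanism T <- -3·W + 3·P - 1 is discarded; T is fixed at 4.
Since W is not a descendant of the intervened variable, it is unaffected.
Q = -4 if P >= -1 else 5  [with P=4]  = -4
W = P + 3·Q - 4  [with P=4, Q=-4]  = -12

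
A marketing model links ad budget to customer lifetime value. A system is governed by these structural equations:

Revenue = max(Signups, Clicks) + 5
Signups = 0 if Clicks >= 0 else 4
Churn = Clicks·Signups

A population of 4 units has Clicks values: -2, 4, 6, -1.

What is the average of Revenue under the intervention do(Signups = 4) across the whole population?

9.5

The intervention sets Signups=4 in all 4 units regardless of Clicks. Recomputing Revenue per unit gives 9, 9, 11, 9; average 9.5.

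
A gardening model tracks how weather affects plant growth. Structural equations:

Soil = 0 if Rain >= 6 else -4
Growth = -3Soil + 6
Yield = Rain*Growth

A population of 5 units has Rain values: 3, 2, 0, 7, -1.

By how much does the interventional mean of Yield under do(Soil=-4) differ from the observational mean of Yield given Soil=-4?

21.6

do(Soil=-4) breaks Soil's dependence on Rain. With Soil=-4 fixed, Yield across the units is 54, 36, 0, 126, -18, mean 39.6.
Observing Soil=-4 restricts to units where Soil's equation naturally yields -4: Rain ∈ {3, 2, 0, -1}. In that subpopulation Yield = 54, 36, 0, -18, mean 18.
Difference = 39.6 − 18 = 21.6.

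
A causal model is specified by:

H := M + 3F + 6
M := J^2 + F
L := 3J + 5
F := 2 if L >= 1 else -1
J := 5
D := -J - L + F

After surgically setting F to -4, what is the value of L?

20

Under do(F=-4), the mechanism F := 2 if L >= 1 else -1 is discarded; F is fixed at -4.
Since L is not a descendant of the intervened variable, it is unaffected.
L = 3J + 5  [with J=5]  = 20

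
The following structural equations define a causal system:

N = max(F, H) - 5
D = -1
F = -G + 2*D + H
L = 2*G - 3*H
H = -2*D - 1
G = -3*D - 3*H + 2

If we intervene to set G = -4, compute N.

do(G=-4) replaces the equation G = -3*D - 3*H + 2 with the constant G = -4.
H = -2*D - 1  [with D=-1]  = 1
F = -G + 2*D + H  [with G=-4, D=-1, H=1]  = 3
N = max(F, H) - 5  [with F=3, H=1]  = -2

-2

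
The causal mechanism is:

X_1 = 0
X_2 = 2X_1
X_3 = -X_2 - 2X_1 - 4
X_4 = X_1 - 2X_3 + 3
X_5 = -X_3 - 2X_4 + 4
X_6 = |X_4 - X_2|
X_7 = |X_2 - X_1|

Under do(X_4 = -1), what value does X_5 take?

10

Intervening sets X_4 = -1 and removes its equation (X_4 = X_1 - 2X_3 + 3).
X_2 = 2X_1  [with X_1=0]  = 0
X_3 = -X_2 - 2X_1 - 4  [with X_2=0, X_1=0]  = -4
X_5 = -X_3 - 2X_4 + 4  [with X_3=-4, X_4=-1]  = 10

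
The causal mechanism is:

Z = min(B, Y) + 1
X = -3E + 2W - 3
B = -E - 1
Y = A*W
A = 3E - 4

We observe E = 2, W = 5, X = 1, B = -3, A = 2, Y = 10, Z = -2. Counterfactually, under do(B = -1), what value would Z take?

The intervention breaks the incoming arrows to B: B = -E - 1 no longer applies, and B = -1.
A = 3E - 4  [with E=2]  = 2
Y = A*W  [with A=2, W=5]  = 10
Z = min(B, Y) + 1  [with B=-1, Y=10]  = 0

0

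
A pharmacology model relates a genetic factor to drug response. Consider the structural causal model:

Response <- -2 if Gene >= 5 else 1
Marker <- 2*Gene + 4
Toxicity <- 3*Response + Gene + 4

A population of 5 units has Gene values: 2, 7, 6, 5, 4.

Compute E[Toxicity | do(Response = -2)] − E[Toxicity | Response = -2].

-1.2

The intervention sets Response=-2 in all 5 units regardless of Gene. Recomputing Toxicity per unit gives 0, 5, 4, 3, 2; average 2.8.
Observing Response=-2 restricts to units where Response's equation naturally yields -2: Gene ∈ {7, 6, 5}. In that subpopulation Toxicity = 5, 4, 3, mean 4.
Difference = 2.8 − 4 = -1.2.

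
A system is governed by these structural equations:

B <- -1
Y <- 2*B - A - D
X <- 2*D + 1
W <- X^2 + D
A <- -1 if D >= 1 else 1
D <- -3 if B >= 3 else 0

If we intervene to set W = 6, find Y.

do(W=6) replaces the equation W <- X^2 + D with the constant W = 6.
Since Y is not a descendant of the intervened variable, it is unaffected.
D = -3 if B >= 3 else 0  [with B=-1]  = 0
A = -1 if D >= 1 else 1  [with D=0]  = 1
Y = 2*B - A - D  [with B=-1, A=1, D=0]  = -3

-3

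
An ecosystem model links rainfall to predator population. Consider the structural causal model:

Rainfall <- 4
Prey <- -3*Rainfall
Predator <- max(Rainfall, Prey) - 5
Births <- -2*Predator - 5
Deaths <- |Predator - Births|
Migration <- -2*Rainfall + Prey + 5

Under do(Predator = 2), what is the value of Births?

The intervention breaks the incoming arrows to Predator: Predator <- max(Rainfall, Prey) - 5 no longer applies, and Predator = 2.
Births = -2*Predator - 5  [with Predator=2]  = -9

-9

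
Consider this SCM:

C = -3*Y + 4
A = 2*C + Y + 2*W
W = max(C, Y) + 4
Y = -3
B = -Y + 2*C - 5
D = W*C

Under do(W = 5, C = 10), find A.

The joint intervention fixes W = 5, C = 10, removing each variable's own equation.
A = 2*C + Y + 2*W  [with C=10, Y=-3, W=5]  = 27

27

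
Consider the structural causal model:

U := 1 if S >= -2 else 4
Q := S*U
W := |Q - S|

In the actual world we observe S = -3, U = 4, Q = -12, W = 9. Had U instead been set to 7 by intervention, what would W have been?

Under do(U=7), the mechanism U := 1 if S >= -2 else 4 is discarded; U is fixed at 7.
Q = S*U  [with S=-3, U=7]  = -21
W = |Q - S|  [with Q=-21, S=-3]  = 18

18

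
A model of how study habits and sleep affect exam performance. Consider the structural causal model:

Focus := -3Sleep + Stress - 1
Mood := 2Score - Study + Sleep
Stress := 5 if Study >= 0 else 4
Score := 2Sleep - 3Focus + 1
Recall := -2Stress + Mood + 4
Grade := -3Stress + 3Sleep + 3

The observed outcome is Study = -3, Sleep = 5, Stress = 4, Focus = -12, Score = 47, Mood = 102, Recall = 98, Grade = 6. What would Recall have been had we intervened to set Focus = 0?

26

The intervention breaks the incoming arrows to Focus: Focus := -3Sleep + Stress - 1 no longer applies, and Focus = 0.
Stress = 5 if Study >= 0 else 4  [with Study=-3]  = 4
Score = 2Sleep - 3Focus + 1  [with Sleep=5, Focus=0]  = 11
Mood = 2Score - Study + Sleep  [with Score=11, Study=-3, Sleep=5]  = 30
Recall = -2Stress + Mood + 4  [with Stress=4, Mood=30]  = 26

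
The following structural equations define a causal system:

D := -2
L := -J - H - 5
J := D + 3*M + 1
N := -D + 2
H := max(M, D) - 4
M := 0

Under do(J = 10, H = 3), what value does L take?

-18

Setting J = 10, H = 3 by intervention discards those variables' equations.
L = -J - H - 5  [with J=10, H=3]  = -18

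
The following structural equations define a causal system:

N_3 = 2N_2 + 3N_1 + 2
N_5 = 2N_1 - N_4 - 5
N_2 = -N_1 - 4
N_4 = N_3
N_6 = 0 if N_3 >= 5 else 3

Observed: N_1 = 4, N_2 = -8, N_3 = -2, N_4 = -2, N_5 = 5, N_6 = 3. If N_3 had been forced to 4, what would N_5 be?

-1

do(N_3=4) replaces the equation N_3 = 2N_2 + 3N_1 + 2 with the constant N_3 = 4.
N_4 = N_3  [with N_3=4]  = 4
N_5 = 2N_1 - N_4 - 5  [with N_1=4, N_4=4]  = -1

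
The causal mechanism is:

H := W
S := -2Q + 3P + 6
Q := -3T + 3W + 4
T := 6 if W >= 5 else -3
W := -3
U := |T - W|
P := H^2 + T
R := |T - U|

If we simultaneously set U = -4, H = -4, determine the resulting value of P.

Setting U = -4, H = -4 by intervention discards those variables' equations.
T = 6 if W >= 5 else -3  [with W=-3]  = -3
P = H^2 + T  [with H=-4, T=-3]  = 13

13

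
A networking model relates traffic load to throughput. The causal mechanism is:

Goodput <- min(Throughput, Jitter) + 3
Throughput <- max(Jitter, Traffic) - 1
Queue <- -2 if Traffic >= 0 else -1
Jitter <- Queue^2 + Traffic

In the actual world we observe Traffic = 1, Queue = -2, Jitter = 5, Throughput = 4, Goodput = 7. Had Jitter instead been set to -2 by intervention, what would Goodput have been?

1

do(Jitter=-2) replaces the equation Jitter <- Queue^2 + Traffic with the constant Jitter = -2.
Throughput = max(Jitter, Traffic) - 1  [with Jitter=-2, Traffic=1]  = 0
Goodput = min(Throughput, Jitter) + 3  [with Throughput=0, Jitter=-2]  = 1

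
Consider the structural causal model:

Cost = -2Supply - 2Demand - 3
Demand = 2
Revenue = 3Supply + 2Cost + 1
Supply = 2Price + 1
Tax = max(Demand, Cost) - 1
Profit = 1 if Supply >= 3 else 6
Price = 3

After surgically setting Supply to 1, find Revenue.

do(Supply=1) replaces the equation Supply = 2Price + 1 with the constant Supply = 1.
Cost = -2Supply - 2Demand - 3  [with Supply=1, Demand=2]  = -9
Revenue = 3Supply + 2Cost + 1  [with Supply=1, Cost=-9]  = -14

-14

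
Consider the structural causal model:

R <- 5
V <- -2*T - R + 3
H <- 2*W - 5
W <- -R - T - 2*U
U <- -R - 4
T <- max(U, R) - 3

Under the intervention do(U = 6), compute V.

-8

do(U=6) replaces the equation U <- -R - 4 with the constant U = 6.
T = max(U, R) - 3  [with U=6, R=5]  = 3
V = -2*T - R + 3  [with T=3, R=5]  = -8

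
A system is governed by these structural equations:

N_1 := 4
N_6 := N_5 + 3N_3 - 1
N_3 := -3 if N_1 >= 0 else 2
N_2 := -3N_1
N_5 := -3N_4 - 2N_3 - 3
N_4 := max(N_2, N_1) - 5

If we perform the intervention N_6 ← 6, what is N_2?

-12

do(N_6=6) replaces the equation N_6 := N_5 + 3N_3 - 1 with the constant N_6 = 6.
N_2 is not downstream of the intervention, so its value is determined by the original equations.
N_2 = -3N_1  [with N_1=4]  = -12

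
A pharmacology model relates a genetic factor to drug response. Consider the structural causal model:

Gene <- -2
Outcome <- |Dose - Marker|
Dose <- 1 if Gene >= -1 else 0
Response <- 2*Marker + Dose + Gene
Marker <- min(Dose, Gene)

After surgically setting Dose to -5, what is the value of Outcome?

do(Dose=-5) replaces the equation Dose <- 1 if Gene >= -1 else 0 with the constant Dose = -5.
Marker = min(Dose, Gene)  [with Dose=-5, Gene=-2]  = -5
Outcome = |Dose - Marker|  [with Dose=-5, Marker=-5]  = 0

0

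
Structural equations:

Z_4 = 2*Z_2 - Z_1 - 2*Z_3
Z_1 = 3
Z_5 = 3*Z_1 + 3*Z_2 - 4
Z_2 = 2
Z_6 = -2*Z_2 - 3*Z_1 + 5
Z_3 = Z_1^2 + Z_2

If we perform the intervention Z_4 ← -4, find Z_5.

Intervening sets Z_4 = -4 and removes its equation (Z_4 = 2*Z_2 - Z_1 - 2*Z_3).
No directed path runs from Z_4 to Z_5, so Z_5 keeps its natural value.
Z_5 = 3*Z_1 + 3*Z_2 - 4  [with Z_1=3, Z_2=2]  = 11

11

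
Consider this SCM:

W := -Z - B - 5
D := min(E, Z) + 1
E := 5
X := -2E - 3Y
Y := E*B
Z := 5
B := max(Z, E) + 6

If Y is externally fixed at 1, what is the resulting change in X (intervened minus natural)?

162

Intervening sets Y = 1 and removes its equation (Y := E*B).
X = -2E - 3Y  [with E=5, Y=1]  = -13
Without intervention: B = max(Z, E) + 6  [with Z=5, E=5]  = 11; Y = E*B  [with E=5, B=11]  = 55; X = -2E - 3Y  [with E=5, Y=55]  = -175.
Change = -13 − (-175) = 162.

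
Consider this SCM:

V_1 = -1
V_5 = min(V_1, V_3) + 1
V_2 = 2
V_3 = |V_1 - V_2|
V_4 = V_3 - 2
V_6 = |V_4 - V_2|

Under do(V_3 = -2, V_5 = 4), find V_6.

6

Setting V_3 = -2, V_5 = 4 by intervention discards those variables' equations.
V_4 = V_3 - 2  [with V_3=-2]  = -4
V_6 = |V_4 - V_2|  [with V_4=-4, V_2=2]  = 6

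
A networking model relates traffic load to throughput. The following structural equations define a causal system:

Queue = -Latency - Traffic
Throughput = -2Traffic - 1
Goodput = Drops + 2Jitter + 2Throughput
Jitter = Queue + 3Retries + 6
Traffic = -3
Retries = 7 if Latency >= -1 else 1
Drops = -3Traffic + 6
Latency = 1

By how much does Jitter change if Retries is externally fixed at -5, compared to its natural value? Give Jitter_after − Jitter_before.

-36

The intervention breaks the incoming arrows to Retries: Retries = 7 if Latency >= -1 else 1 no longer applies, and Retries = -5.
Queue = -Latency - Traffic  [with Latency=1, Traffic=-3]  = 2
Jitter = Queue + 3Retries + 6  [with Queue=2, Retries=-5]  = -7
Without intervention: Queue = -Latency - Traffic  [with Latency=1, Traffic=-3]  = 2; Retries = 7 if Latency >= -1 else 1  [with Latency=1]  = 7; Jitter = Queue + 3Retries + 6  [with Queue=2, Retries=7]  = 29.
Change = -7 − 29 = -36.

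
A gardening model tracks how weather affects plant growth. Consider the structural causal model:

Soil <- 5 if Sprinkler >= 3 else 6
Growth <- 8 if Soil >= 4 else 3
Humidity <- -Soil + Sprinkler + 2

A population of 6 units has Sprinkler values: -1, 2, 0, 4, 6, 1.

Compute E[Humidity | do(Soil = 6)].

Every unit gets Soil=6 under the intervention. Humidity values become -5, -2, -4, 0, 2, -3; E[Humidity|do(Soil=6)] = -2.

-2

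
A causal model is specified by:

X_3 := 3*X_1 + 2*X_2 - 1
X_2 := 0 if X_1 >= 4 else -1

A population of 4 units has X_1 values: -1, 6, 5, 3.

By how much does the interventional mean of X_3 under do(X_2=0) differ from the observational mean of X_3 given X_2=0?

-6.75

Every unit gets X_2=0 under the intervention. X_3 values become -4, 17, 14, 8; E[X_3|do(X_2=0)] = 8.75.
Conditioning on X_2=0 selects the 2 unit(s) with X_1 ∈ {6, 5}. Their X_3 values: 17, 14. Mean = 15.5.
Difference = 8.75 − 15.5 = -6.75.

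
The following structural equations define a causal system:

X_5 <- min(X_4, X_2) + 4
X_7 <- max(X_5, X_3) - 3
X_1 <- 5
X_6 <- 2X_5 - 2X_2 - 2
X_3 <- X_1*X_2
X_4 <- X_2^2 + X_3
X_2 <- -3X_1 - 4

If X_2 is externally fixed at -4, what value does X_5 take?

do(X_2=-4) replaces the equation X_2 <- -3X_1 - 4 with the constant X_2 = -4.
X_3 = X_1*X_2  [with X_1=5, X_2=-4]  = -20
X_4 = X_2^2 + X_3  [with X_2=-4, X_3=-20]  = -4
X_5 = min(X_4, X_2) + 4  [with X_4=-4, X_2=-4]  = 0

0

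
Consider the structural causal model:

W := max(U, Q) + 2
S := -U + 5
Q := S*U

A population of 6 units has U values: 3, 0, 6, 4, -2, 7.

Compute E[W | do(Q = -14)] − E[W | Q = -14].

The intervention sets Q=-14 in all 6 units regardless of U. Recomputing W per unit gives 5, 2, 8, 6, 0, 9; average 5.
E[W|Q=-14] averages over only the 2 units with Q=-14 (U = -2, 7): W = 0, 9, mean 4.5.
Difference = 5 − 4.5 = 0.5.

0.5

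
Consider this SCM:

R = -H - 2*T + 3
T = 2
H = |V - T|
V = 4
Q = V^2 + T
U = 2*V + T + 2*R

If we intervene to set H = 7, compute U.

-6

do(H=7) replaces the equation H = |V - T| with the constant H = 7.
R = -H - 2*T + 3  [with H=7, T=2]  = -8
U = 2*V + T + 2*R  [with V=4, T=2, R=-8]  = -6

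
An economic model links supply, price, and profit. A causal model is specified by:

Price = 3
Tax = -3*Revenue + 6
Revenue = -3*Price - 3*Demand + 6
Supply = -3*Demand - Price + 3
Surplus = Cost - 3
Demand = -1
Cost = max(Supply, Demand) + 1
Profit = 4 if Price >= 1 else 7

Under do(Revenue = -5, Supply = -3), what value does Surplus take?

Under do(Revenue = -5, Supply = -3), each intervened variable's structural equation is replaced by its fixed value.
Cost = max(Supply, Demand) + 1  [with Supply=-3, Demand=-1]  = 0
Surplus = Cost - 3  [with Cost=0]  = -3

-3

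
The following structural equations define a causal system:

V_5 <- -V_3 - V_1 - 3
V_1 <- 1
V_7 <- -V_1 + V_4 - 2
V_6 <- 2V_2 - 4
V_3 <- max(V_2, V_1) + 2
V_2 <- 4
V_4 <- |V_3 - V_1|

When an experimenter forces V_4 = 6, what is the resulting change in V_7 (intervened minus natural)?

1

The intervention breaks the incoming arrows to V_4: V_4 <- |V_3 - V_1| no longer applies, and V_4 = 6.
V_7 = -V_1 + V_4 - 2  [with V_1=1, V_4=6]  = 3
Without intervention: V_3 = max(V_2, V_1) + 2  [with V_2=4, V_1=1]  = 6; V_4 = |V_3 - V_1|  [with V_3=6, V_1=1]  = 5; V_7 = -V_1 + V_4 - 2  [with V_1=1, V_4=5]  = 2.
Change = 3 − 2 = 1.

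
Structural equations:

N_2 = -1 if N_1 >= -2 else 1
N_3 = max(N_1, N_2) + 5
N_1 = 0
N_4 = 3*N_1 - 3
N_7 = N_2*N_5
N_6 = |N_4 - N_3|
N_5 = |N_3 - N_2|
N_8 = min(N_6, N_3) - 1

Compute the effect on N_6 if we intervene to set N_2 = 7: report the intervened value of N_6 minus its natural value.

Under do(N_2=7), the mechanism N_2 = -1 if N_1 >= -2 else 1 is discarded; N_2 is fixed at 7.
N_3 = max(N_1, N_2) + 5  [with N_1=0, N_2=7]  = 12
N_4 = 3*N_1 - 3  [with N_1=0]  = -3
N_6 = |N_4 - N_3|  [with N_4=-3, N_3=12]  = 15
Without intervention: N_2 = -1 if N_1 >= -2 else 1  [with N_1=0]  = -1; N_3 = max(N_1, N_2) + 5  [with N_1=0, N_2=-1]  = 5; N_4 = 3*N_1 - 3  [with N_1=0]  = -3; N_6 = |N_4 - N_3|  [with N_4=-3, N_3=5]  = 8.
Change = 15 − 8 = 7.

7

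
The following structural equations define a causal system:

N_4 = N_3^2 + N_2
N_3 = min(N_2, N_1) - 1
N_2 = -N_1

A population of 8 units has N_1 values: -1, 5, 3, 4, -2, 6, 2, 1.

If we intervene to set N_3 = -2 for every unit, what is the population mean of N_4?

The intervention sets N_3=-2 in all 8 units regardless of N_1. Recomputing N_4 per unit gives 5, -1, 1, 0, 6, -2, 2, 3; average 1.75.

1.75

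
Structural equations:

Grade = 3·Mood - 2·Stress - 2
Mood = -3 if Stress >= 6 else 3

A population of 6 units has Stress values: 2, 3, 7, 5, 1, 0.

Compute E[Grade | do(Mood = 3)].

1

Every unit gets Mood=3 under the intervention. Grade values become 3, 1, -7, -3, 5, 7; E[Grade|do(Mood=3)] = 1.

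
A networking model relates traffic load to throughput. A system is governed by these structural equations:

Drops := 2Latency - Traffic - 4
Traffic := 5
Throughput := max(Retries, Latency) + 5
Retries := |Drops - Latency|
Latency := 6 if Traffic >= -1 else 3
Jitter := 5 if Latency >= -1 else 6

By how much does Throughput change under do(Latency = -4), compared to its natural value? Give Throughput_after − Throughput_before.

7

Under do(Latency=-4), the mechanism Latency := 6 if Traffic >= -1 else 3 is discarded; Latency is fixed at -4.
Drops = 2Latency - Traffic - 4  [with Latency=-4, Traffic=5]  = -17
Retries = |Drops - Latency|  [with Drops=-17, Latency=-4]  = 13
Throughput = max(Retries, Latency) + 5  [with Retries=13, Latency=-4]  = 18
Without intervention: Latency = 6 if Traffic >= -1 else 3  [with Traffic=5]  = 6; Drops = 2Latency - Traffic - 4  [with Latency=6, Traffic=5]  = 3; Retries = |Drops - Latency|  [with Drops=3, Latency=6]  = 3; Throughput = max(Retries, Latency) + 5  [with Retries=3, Latency=6]  = 11.
Change = 18 − 11 = 7.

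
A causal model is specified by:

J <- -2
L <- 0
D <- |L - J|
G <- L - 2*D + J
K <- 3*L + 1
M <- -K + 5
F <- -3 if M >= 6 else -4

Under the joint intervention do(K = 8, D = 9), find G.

-20

Under do(K = 8, D = 9), each intervened variable's structural equation is replaced by its fixed value.
G = L - 2*D + J  [with L=0, D=9, J=-2]  = -20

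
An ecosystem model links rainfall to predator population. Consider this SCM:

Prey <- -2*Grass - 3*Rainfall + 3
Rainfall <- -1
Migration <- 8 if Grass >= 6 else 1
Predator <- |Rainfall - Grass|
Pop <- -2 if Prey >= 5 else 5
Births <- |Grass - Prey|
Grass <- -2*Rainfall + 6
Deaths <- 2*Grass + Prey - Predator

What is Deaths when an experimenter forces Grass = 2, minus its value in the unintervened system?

Under do(Grass=2), the mechanism Grass <- -2*Rainfall + 6 is discarded; Grass is fixed at 2.
Prey = -2*Grass - 3*Rainfall + 3  [with Grass=2, Rainfall=-1]  = 2
Predator = |Rainfall - Grass|  [with Rainfall=-1, Grass=2]  = 3
Deaths = 2*Grass + Prey - Predator  [with Grass=2, Prey=2, Predator=3]  = 3
Without intervention: Grass = -2*Rainfall + 6  [with Rainfall=-1]  = 8; Prey = -2*Grass - 3*Rainfall + 3  [with Grass=8, Rainfall=-1]  = -10; Predator = |Rainfall - Grass|  [with Rainfall=-1, Grass=8]  = 9; Deaths = 2*Grass + Prey - Predator  [with Grass=8, Prey=-10, Predator=9]  = -3.
Change = 3 − (-3) = 6.

6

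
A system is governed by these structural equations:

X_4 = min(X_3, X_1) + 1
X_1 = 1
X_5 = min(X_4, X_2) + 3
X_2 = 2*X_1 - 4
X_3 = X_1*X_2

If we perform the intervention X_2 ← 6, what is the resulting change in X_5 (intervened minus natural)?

4

do(X_2=6) replaces the equation X_2 = 2*X_1 - 4 with the constant X_2 = 6.
X_3 = X_1*X_2  [with X_1=1, X_2=6]  = 6
X_4 = min(X_3, X_1) + 1  [with X_3=6, X_1=1]  = 2
X_5 = min(X_4, X_2) + 3  [with X_4=2, X_2=6]  = 5
Without intervention: X_2 = 2*X_1 - 4  [with X_1=1]  = -2; X_3 = X_1*X_2  [with X_1=1, X_2=-2]  = -2; X_4 = min(X_3, X_1) + 1  [with X_3=-2, X_1=1]  = -1; X_5 = min(X_4, X_2) + 3  [with X_4=-1, X_2=-2]  = 1.
Change = 5 − 1 = 4.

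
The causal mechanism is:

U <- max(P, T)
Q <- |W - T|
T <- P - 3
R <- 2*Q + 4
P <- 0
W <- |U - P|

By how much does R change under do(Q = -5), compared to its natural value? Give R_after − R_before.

The intervention breaks the incoming arrows to Q: Q <- |W - T| no longer applies, and Q = -5.
R = 2*Q + 4  [with Q=-5]  = -6
Without intervention: T = P - 3  [with P=0]  = -3; U = max(P, T)  [with P=0, T=-3]  = 0; W = |U - P|  [with U=0, P=0]  = 0; Q = |W - T|  [with W=0, T=-3]  = 3; R = 2*Q + 4  [with Q=3]  = 10.
Change = -6 − 10 = -16.

-16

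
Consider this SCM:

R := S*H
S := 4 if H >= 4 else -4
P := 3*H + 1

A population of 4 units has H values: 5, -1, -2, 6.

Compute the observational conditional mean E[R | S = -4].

E[R|S=-4] averages over only the 2 units with S=-4 (H = -1, -2): R = 4, 8, mean 6.

6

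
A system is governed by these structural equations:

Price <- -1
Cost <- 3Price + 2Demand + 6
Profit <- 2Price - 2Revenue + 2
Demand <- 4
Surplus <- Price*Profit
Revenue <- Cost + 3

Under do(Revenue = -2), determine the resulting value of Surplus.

Under do(Revenue=-2), the mechanism Revenue <- Cost + 3 is discarded; Revenue is fixed at -2.
Profit = 2Price - 2Revenue + 2  [with Price=-1, Revenue=-2]  = 4
Surplus = Price*Profit  [with Price=-1, Profit=4]  = -4

-4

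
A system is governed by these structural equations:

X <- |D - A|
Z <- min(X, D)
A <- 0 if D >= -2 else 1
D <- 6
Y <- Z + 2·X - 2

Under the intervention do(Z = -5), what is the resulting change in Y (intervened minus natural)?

Intervening sets Z = -5 and removes its equation (Z <- min(X, D)).
A = 0 if D >= -2 else 1  [with D=6]  = 0
X = |D - A|  [with D=6, A=0]  = 6
Y = Z + 2·X - 2  [with Z=-5, X=6]  = 5
Without intervention: A = 0 if D >= -2 else 1  [with D=6]  = 0; X = |D - A|  [with D=6, A=0]  = 6; Z = min(X, D)  [with X=6, D=6]  = 6; Y = Z + 2·X - 2  [with Z=6, X=6]  = 16.
Change = 5 − 16 = -11.

-11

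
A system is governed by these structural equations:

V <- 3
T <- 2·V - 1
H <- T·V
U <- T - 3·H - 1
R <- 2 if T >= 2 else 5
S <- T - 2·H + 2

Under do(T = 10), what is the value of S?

Under do(T=10), the mechanism T <- 2·V - 1 is discarded; T is fixed at 10.
H = T·V  [with T=10, V=3]  = 30
S = T - 2·H + 2  [with T=10, H=30]  = -48

-48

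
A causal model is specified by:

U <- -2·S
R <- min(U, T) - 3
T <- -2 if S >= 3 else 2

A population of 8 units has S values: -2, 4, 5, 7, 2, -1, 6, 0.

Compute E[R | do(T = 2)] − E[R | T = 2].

The intervention sets T=2 in all 8 units regardless of S. Recomputing R per unit gives -1, -11, -13, -17, -7, -1, -15, -3; average -8.5.
Conditioning on T=2 selects the 4 unit(s) with S ∈ {-2, 2, -1, 0}. Their R values: -1, -7, -1, -3. Mean = -3.
Difference = -8.5 − (-3) = -5.5.

-5.5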